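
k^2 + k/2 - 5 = (k - 2)*(k + 5/2)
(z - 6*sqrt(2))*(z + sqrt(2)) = z^2 - 5*sqrt(2)*z - 12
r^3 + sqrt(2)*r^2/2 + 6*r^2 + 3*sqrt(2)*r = r*(r + 6)*(r + sqrt(2)/2)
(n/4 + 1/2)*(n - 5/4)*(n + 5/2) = n^3/4 + 13*n^2/16 - 5*n/32 - 25/16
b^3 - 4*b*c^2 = b*(b - 2*c)*(b + 2*c)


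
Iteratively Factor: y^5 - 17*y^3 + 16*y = (y - 1)*(y^4 + y^3 - 16*y^2 - 16*y) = (y - 4)*(y - 1)*(y^3 + 5*y^2 + 4*y) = y*(y - 4)*(y - 1)*(y^2 + 5*y + 4) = y*(y - 4)*(y - 1)*(y + 1)*(y + 4)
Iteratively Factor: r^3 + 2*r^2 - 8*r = (r + 4)*(r^2 - 2*r) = (r - 2)*(r + 4)*(r)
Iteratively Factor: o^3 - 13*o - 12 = (o - 4)*(o^2 + 4*o + 3) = (o - 4)*(o + 1)*(o + 3)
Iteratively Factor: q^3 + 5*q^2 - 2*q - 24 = (q - 2)*(q^2 + 7*q + 12) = (q - 2)*(q + 4)*(q + 3)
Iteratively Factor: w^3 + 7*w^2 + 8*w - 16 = (w - 1)*(w^2 + 8*w + 16) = (w - 1)*(w + 4)*(w + 4)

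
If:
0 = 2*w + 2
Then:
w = -1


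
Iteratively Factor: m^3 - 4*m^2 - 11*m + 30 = (m + 3)*(m^2 - 7*m + 10) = (m - 5)*(m + 3)*(m - 2)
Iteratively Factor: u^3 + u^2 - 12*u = (u - 3)*(u^2 + 4*u) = u*(u - 3)*(u + 4)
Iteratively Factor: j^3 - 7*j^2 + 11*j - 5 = (j - 5)*(j^2 - 2*j + 1) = (j - 5)*(j - 1)*(j - 1)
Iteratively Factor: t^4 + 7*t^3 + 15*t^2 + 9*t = (t + 3)*(t^3 + 4*t^2 + 3*t) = t*(t + 3)*(t^2 + 4*t + 3) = t*(t + 1)*(t + 3)*(t + 3)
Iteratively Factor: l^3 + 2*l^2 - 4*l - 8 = (l - 2)*(l^2 + 4*l + 4) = (l - 2)*(l + 2)*(l + 2)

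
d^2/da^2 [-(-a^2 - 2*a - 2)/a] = 4/a^3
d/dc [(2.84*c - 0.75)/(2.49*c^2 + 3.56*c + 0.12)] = (-7.0716*c^2 + 3.735*c + 3.0108)/(6.2001*c^4 + 17.7288*c^3 + 13.2712*c^2 + 0.8544*c + 0.0144)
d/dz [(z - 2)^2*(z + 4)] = 3*z^2 - 12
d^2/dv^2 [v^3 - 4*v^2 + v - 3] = 6*v - 8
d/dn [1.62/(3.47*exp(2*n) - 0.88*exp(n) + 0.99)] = (1.4256 - 11.2428*exp(n))*exp(n)/(3.47*exp(2*n) - 0.88*exp(n) + 0.99)^2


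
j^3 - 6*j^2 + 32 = (j - 4)^2*(j + 2)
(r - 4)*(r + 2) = r^2 - 2*r - 8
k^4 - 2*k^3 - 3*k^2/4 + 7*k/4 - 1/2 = (k - 2)*(k - 1/2)^2*(k + 1)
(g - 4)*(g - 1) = g^2 - 5*g + 4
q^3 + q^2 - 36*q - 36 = (q - 6)*(q + 1)*(q + 6)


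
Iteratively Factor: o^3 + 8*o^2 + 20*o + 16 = (o + 2)*(o^2 + 6*o + 8) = (o + 2)^2*(o + 4)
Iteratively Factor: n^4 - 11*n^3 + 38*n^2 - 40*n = (n - 2)*(n^3 - 9*n^2 + 20*n) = n*(n - 2)*(n^2 - 9*n + 20) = n*(n - 5)*(n - 2)*(n - 4)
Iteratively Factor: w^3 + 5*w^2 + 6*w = (w + 2)*(w^2 + 3*w) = w*(w + 2)*(w + 3)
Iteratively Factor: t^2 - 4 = (t + 2)*(t - 2)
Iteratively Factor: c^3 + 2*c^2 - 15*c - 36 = (c - 4)*(c^2 + 6*c + 9) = (c - 4)*(c + 3)*(c + 3)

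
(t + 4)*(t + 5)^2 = t^3 + 14*t^2 + 65*t + 100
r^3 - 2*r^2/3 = r^2*(r - 2/3)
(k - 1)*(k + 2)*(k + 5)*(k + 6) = k^4 + 12*k^3 + 39*k^2 + 8*k - 60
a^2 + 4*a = a*(a + 4)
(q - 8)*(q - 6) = q^2 - 14*q + 48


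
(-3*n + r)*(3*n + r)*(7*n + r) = -63*n^3 - 9*n^2*r + 7*n*r^2 + r^3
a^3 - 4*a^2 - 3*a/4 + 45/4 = (a - 3)*(a - 5/2)*(a + 3/2)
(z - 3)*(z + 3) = z^2 - 9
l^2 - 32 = (l - 4*sqrt(2))*(l + 4*sqrt(2))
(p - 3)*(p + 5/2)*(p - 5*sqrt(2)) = p^3 - 5*sqrt(2)*p^2 - p^2/2 - 15*p/2 + 5*sqrt(2)*p/2 + 75*sqrt(2)/2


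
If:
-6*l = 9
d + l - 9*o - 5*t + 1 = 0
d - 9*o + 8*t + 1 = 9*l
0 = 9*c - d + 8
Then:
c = o - 115/78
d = 9*o - 137/26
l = -3/2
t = -15/13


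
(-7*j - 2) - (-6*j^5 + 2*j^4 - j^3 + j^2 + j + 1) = 6*j^5 - 2*j^4 + j^3 - j^2 - 8*j - 3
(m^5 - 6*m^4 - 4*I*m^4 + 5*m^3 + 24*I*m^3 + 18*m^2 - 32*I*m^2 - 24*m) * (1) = m^5 - 6*m^4 - 4*I*m^4 + 5*m^3 + 24*I*m^3 + 18*m^2 - 32*I*m^2 - 24*m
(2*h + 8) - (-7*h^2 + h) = 7*h^2 + h + 8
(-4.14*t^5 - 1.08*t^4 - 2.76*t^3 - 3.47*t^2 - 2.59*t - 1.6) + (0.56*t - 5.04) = -4.14*t^5 - 1.08*t^4 - 2.76*t^3 - 3.47*t^2 - 2.03*t - 6.64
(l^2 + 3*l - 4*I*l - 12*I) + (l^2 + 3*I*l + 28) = 2*l^2 + 3*l - I*l + 28 - 12*I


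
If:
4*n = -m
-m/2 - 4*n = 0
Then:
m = 0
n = 0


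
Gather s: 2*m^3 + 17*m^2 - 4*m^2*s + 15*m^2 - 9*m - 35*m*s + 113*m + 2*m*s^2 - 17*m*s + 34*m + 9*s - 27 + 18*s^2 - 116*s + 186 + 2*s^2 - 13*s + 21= 2*m^3 + 32*m^2 + 138*m + s^2*(2*m + 20) + s*(-4*m^2 - 52*m - 120) + 180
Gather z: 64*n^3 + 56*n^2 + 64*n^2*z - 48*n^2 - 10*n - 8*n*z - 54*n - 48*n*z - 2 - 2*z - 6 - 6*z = 64*n^3 + 8*n^2 - 64*n + z*(64*n^2 - 56*n - 8) - 8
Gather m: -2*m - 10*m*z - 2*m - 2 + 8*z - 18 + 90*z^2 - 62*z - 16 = m*(-10*z - 4) + 90*z^2 - 54*z - 36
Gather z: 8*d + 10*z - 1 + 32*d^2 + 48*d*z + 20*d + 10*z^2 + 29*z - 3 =32*d^2 + 28*d + 10*z^2 + z*(48*d + 39) - 4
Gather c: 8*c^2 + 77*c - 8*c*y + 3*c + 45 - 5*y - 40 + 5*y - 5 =8*c^2 + c*(80 - 8*y)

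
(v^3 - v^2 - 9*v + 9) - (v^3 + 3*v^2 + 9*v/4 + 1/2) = -4*v^2 - 45*v/4 + 17/2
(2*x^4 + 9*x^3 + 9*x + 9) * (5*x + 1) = 10*x^5 + 47*x^4 + 9*x^3 + 45*x^2 + 54*x + 9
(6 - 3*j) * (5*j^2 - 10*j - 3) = -15*j^3 + 60*j^2 - 51*j - 18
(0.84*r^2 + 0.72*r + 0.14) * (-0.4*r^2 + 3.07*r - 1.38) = -0.336*r^4 + 2.2908*r^3 + 0.9952*r^2 - 0.5638*r - 0.1932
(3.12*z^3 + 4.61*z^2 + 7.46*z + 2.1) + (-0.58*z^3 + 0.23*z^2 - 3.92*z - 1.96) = 2.54*z^3 + 4.84*z^2 + 3.54*z + 0.14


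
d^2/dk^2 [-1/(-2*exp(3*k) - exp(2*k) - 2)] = 2*(4*(3*exp(k) + 1)^2*exp(2*k) - (9*exp(k) + 2)*(2*exp(3*k) + exp(2*k) + 2))*exp(2*k)/(2*exp(3*k) + exp(2*k) + 2)^3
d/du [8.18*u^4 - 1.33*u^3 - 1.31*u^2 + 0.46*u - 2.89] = 32.72*u^3 - 3.99*u^2 - 2.62*u + 0.46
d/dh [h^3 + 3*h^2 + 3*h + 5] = 3*h^2 + 6*h + 3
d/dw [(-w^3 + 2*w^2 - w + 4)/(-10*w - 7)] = (20*w^3 + w^2 - 28*w + 47)/(100*w^2 + 140*w + 49)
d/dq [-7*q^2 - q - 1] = -14*q - 1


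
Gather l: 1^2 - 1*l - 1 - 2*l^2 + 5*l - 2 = -2*l^2 + 4*l - 2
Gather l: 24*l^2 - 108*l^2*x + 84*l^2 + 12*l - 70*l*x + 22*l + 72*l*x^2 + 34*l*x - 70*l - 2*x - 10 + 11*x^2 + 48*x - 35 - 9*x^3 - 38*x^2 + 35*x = l^2*(108 - 108*x) + l*(72*x^2 - 36*x - 36) - 9*x^3 - 27*x^2 + 81*x - 45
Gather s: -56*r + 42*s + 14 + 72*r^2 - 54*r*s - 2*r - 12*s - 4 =72*r^2 - 58*r + s*(30 - 54*r) + 10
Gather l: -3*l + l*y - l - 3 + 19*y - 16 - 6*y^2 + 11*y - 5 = l*(y - 4) - 6*y^2 + 30*y - 24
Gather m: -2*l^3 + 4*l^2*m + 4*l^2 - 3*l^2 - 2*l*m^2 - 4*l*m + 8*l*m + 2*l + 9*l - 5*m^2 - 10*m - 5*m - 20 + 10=-2*l^3 + l^2 + 11*l + m^2*(-2*l - 5) + m*(4*l^2 + 4*l - 15) - 10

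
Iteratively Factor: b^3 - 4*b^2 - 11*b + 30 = (b - 5)*(b^2 + b - 6) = (b - 5)*(b - 2)*(b + 3)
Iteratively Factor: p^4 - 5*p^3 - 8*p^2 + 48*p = (p)*(p^3 - 5*p^2 - 8*p + 48) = p*(p - 4)*(p^2 - p - 12) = p*(p - 4)^2*(p + 3)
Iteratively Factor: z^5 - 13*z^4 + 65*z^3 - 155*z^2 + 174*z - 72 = (z - 1)*(z^4 - 12*z^3 + 53*z^2 - 102*z + 72) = (z - 2)*(z - 1)*(z^3 - 10*z^2 + 33*z - 36) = (z - 3)*(z - 2)*(z - 1)*(z^2 - 7*z + 12) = (z - 4)*(z - 3)*(z - 2)*(z - 1)*(z - 3)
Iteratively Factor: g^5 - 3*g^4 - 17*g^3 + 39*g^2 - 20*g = (g - 1)*(g^4 - 2*g^3 - 19*g^2 + 20*g) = (g - 1)*(g + 4)*(g^3 - 6*g^2 + 5*g) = (g - 5)*(g - 1)*(g + 4)*(g^2 - g) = (g - 5)*(g - 1)^2*(g + 4)*(g)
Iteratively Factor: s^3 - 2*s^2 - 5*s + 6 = (s - 1)*(s^2 - s - 6) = (s - 1)*(s + 2)*(s - 3)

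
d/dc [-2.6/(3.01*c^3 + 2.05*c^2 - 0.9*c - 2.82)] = (23.478*c^2 + 10.66*c - 2.34)/(3.01*c^3 + 2.05*c^2 - 0.9*c - 2.82)^2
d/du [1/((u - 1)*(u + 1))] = -2*u/(u^4 - 2*u^2 + 1)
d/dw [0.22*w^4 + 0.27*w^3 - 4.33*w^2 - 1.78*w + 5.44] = 0.88*w^3 + 0.81*w^2 - 8.66*w - 1.78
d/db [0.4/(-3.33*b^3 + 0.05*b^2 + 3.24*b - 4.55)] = (3.996*b^2 - 0.04*b - 1.296)/(3.33*b^3 - 0.05*b^2 - 3.24*b + 4.55)^2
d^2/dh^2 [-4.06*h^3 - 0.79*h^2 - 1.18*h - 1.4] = -24.36*h - 1.58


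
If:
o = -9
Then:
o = -9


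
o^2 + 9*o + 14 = (o + 2)*(o + 7)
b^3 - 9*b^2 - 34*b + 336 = (b - 8)*(b - 7)*(b + 6)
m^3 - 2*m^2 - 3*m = m*(m - 3)*(m + 1)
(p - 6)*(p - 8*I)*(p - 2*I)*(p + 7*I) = p^4 - 6*p^3 - 3*I*p^3 + 54*p^2 + 18*I*p^2 - 324*p - 112*I*p + 672*I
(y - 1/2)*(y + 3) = y^2 + 5*y/2 - 3/2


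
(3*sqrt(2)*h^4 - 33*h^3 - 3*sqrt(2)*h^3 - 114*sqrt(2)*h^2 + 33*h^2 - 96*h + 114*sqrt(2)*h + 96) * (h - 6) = 3*sqrt(2)*h^5 - 33*h^4 - 21*sqrt(2)*h^4 - 96*sqrt(2)*h^3 + 231*h^3 - 294*h^2 + 798*sqrt(2)*h^2 - 684*sqrt(2)*h + 672*h - 576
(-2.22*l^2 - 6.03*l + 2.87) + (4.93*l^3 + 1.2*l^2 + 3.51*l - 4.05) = 4.93*l^3 - 1.02*l^2 - 2.52*l - 1.18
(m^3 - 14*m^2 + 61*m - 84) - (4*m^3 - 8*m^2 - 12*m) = -3*m^3 - 6*m^2 + 73*m - 84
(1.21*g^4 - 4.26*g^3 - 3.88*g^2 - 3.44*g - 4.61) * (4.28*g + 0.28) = 5.1788*g^5 - 17.894*g^4 - 17.7992*g^3 - 15.8096*g^2 - 20.694*g - 1.2908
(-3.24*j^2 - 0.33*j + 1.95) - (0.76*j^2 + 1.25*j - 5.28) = -4.0*j^2 - 1.58*j + 7.23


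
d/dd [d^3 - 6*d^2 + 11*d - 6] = 3*d^2 - 12*d + 11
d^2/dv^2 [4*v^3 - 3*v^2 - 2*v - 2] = 24*v - 6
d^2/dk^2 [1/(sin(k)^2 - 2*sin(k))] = 2*(-2*sin(k) + 3 + 1/sin(k) - 6/sin(k)^2 + 4/sin(k)^3)/(sin(k) - 2)^3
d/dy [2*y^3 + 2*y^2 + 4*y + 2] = 6*y^2 + 4*y + 4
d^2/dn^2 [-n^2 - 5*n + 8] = -2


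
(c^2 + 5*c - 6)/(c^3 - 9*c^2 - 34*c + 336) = (c - 1)/(c^2 - 15*c + 56)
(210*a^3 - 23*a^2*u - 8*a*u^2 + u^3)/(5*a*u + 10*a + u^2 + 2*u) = (42*a^2 - 13*a*u + u^2)/(u + 2)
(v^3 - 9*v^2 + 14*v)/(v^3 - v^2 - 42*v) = (v - 2)/(v + 6)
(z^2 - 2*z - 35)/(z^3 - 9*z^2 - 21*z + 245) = 1/(z - 7)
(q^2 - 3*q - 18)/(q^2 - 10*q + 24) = (q + 3)/(q - 4)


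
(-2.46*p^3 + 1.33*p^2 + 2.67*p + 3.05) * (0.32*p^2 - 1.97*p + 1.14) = -0.7872*p^5 + 5.2718*p^4 - 4.5701*p^3 - 2.7677*p^2 - 2.9647*p + 3.477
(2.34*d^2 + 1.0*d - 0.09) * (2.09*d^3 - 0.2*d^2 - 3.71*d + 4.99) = 4.8906*d^5 + 1.622*d^4 - 9.0695*d^3 + 7.9846*d^2 + 5.3239*d - 0.4491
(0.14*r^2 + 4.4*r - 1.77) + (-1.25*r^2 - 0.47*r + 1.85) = -1.11*r^2 + 3.93*r + 0.0800000000000001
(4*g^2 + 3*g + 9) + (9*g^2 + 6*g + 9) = 13*g^2 + 9*g + 18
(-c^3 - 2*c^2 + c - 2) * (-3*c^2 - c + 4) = 3*c^5 + 7*c^4 - 5*c^3 - 3*c^2 + 6*c - 8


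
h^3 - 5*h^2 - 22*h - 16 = (h - 8)*(h + 1)*(h + 2)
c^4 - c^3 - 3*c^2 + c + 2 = (c - 2)*(c - 1)*(c + 1)^2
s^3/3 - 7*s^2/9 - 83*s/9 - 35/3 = (s/3 + 1)*(s - 7)*(s + 5/3)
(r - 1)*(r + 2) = r^2 + r - 2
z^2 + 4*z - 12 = (z - 2)*(z + 6)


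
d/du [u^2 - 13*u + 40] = 2*u - 13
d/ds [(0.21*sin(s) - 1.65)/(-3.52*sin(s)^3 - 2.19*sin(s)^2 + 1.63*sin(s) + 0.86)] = (1.4784*sin(s)^3 - 16.9641*sin(s)^2 - 7.227*sin(s) + 2.8701)*cos(s)/(12.3904*sin(s)^6 + 15.4176*sin(s)^5 - 6.6791*sin(s)^4 - 13.1938*sin(s)^3 - 1.1099*sin(s)^2 + 2.8036*sin(s) + 0.7396)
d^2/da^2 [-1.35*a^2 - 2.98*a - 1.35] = -2.70000000000000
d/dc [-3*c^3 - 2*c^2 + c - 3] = -9*c^2 - 4*c + 1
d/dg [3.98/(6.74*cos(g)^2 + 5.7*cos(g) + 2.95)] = (53.6504*cos(g) + 22.686)*sin(g)/(6.74*cos(g)^2 + 5.7*cos(g) + 2.95)^2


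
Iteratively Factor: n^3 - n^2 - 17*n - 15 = (n - 5)*(n^2 + 4*n + 3) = (n - 5)*(n + 3)*(n + 1)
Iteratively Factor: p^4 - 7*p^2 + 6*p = (p + 3)*(p^3 - 3*p^2 + 2*p) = (p - 1)*(p + 3)*(p^2 - 2*p) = p*(p - 1)*(p + 3)*(p - 2)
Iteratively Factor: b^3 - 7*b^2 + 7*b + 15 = (b - 3)*(b^2 - 4*b - 5) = (b - 3)*(b + 1)*(b - 5)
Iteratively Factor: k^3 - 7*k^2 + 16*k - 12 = (k - 2)*(k^2 - 5*k + 6) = (k - 3)*(k - 2)*(k - 2)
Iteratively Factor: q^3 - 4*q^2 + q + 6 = (q - 3)*(q^2 - q - 2) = (q - 3)*(q + 1)*(q - 2)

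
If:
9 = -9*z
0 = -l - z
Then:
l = 1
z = -1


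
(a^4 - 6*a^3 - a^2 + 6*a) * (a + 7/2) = a^5 - 5*a^4/2 - 22*a^3 + 5*a^2/2 + 21*a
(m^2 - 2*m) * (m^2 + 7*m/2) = m^4 + 3*m^3/2 - 7*m^2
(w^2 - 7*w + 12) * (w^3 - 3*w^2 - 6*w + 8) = w^5 - 10*w^4 + 27*w^3 + 14*w^2 - 128*w + 96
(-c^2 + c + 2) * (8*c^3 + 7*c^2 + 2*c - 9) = -8*c^5 + c^4 + 21*c^3 + 25*c^2 - 5*c - 18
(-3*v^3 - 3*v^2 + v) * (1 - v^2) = 3*v^5 + 3*v^4 - 4*v^3 - 3*v^2 + v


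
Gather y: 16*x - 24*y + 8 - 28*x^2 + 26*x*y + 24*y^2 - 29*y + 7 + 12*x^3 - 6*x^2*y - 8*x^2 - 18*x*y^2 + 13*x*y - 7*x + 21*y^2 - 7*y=12*x^3 - 36*x^2 + 9*x + y^2*(45 - 18*x) + y*(-6*x^2 + 39*x - 60) + 15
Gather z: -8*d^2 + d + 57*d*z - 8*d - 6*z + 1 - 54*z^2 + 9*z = -8*d^2 - 7*d - 54*z^2 + z*(57*d + 3) + 1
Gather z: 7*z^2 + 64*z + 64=7*z^2 + 64*z + 64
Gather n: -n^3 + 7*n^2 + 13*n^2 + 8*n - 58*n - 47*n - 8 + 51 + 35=-n^3 + 20*n^2 - 97*n + 78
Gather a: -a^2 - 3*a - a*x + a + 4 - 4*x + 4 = -a^2 + a*(-x - 2) - 4*x + 8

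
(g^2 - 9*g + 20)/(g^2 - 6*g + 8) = (g - 5)/(g - 2)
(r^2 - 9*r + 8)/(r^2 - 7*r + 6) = (r - 8)/(r - 6)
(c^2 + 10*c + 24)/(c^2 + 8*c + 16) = (c + 6)/(c + 4)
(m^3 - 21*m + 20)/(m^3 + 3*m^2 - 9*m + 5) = (m - 4)/(m - 1)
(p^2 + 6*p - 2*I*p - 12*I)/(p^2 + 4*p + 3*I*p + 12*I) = (p^2 + 2*p*(3 - I) - 12*I)/(p^2 + p*(4 + 3*I) + 12*I)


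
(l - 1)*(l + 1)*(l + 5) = l^3 + 5*l^2 - l - 5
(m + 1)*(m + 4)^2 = m^3 + 9*m^2 + 24*m + 16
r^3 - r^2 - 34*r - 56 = (r - 7)*(r + 2)*(r + 4)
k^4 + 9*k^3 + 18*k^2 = k^2*(k + 3)*(k + 6)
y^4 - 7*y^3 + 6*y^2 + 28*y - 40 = (y - 5)*(y - 2)^2*(y + 2)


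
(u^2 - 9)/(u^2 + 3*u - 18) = (u + 3)/(u + 6)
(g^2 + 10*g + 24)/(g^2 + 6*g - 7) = (g^2 + 10*g + 24)/(g^2 + 6*g - 7)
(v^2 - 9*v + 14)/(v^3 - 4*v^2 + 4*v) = (v - 7)/(v*(v - 2))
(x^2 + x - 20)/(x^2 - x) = (x^2 + x - 20)/(x*(x - 1))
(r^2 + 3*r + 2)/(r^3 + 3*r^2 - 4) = (r + 1)/(r^2 + r - 2)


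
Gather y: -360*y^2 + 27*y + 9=-360*y^2 + 27*y + 9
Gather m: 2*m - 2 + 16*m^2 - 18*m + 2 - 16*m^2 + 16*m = 0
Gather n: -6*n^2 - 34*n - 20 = -6*n^2 - 34*n - 20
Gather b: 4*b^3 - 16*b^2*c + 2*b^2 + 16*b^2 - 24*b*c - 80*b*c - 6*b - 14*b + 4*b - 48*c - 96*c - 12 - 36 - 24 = 4*b^3 + b^2*(18 - 16*c) + b*(-104*c - 16) - 144*c - 72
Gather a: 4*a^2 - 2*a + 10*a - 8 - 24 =4*a^2 + 8*a - 32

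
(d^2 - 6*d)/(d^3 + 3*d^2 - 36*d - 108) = d/(d^2 + 9*d + 18)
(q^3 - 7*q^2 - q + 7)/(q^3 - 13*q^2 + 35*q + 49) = (q - 1)/(q - 7)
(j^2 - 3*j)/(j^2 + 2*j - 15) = j/(j + 5)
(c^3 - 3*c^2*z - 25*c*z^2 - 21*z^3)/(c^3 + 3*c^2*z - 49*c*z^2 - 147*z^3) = (c + z)/(c + 7*z)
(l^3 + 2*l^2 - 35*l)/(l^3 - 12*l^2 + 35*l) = (l + 7)/(l - 7)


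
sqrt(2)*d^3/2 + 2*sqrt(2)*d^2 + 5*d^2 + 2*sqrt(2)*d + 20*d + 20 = (d + 2)*(d + 5*sqrt(2))*(sqrt(2)*d/2 + sqrt(2))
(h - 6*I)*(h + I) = h^2 - 5*I*h + 6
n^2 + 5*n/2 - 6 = (n - 3/2)*(n + 4)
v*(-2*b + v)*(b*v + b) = -2*b^2*v^2 - 2*b^2*v + b*v^3 + b*v^2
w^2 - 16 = (w - 4)*(w + 4)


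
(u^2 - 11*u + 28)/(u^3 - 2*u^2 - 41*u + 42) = (u - 4)/(u^2 + 5*u - 6)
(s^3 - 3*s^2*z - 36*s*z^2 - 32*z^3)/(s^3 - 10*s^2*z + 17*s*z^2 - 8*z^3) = (s^2 + 5*s*z + 4*z^2)/(s^2 - 2*s*z + z^2)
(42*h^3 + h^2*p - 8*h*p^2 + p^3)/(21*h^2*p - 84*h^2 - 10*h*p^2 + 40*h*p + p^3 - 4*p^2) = (2*h + p)/(p - 4)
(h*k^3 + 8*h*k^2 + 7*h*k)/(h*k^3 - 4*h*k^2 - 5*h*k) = (k + 7)/(k - 5)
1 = 1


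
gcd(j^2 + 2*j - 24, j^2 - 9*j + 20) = j - 4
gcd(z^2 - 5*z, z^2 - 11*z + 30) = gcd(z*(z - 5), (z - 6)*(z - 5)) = z - 5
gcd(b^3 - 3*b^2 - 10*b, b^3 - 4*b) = b^2 + 2*b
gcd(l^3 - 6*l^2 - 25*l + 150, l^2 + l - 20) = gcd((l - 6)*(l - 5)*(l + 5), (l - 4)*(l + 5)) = l + 5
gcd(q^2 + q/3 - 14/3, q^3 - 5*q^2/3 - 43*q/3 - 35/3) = q + 7/3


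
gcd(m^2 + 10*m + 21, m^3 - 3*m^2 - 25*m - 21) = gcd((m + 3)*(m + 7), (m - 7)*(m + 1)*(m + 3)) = m + 3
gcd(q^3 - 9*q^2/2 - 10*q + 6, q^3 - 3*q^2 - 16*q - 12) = q^2 - 4*q - 12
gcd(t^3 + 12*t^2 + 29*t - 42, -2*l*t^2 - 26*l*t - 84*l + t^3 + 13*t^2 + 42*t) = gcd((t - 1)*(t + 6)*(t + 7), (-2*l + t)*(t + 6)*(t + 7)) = t^2 + 13*t + 42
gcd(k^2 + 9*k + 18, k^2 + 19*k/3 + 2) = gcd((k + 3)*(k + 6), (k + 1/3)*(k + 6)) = k + 6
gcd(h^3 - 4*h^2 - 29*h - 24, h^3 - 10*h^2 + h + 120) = h^2 - 5*h - 24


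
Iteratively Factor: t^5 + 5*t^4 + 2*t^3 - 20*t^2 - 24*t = (t - 2)*(t^4 + 7*t^3 + 16*t^2 + 12*t) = (t - 2)*(t + 3)*(t^3 + 4*t^2 + 4*t) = t*(t - 2)*(t + 3)*(t^2 + 4*t + 4) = t*(t - 2)*(t + 2)*(t + 3)*(t + 2)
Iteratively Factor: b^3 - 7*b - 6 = (b - 3)*(b^2 + 3*b + 2) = (b - 3)*(b + 2)*(b + 1)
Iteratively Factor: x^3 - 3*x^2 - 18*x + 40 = (x - 5)*(x^2 + 2*x - 8) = (x - 5)*(x + 4)*(x - 2)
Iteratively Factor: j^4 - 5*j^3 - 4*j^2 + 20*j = (j)*(j^3 - 5*j^2 - 4*j + 20) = j*(j - 2)*(j^2 - 3*j - 10) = j*(j - 2)*(j + 2)*(j - 5)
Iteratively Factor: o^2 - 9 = (o - 3)*(o + 3)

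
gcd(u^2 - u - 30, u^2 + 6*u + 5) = u + 5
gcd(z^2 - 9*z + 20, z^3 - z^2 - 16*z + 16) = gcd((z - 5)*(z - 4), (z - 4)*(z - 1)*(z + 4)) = z - 4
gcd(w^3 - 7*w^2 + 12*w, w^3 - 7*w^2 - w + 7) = 1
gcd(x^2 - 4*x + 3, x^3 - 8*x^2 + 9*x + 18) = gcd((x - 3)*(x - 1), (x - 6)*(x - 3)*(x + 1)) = x - 3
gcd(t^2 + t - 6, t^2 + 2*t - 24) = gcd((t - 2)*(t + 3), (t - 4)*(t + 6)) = 1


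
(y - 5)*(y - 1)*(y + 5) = y^3 - y^2 - 25*y + 25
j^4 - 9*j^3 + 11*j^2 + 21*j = j*(j - 7)*(j - 3)*(j + 1)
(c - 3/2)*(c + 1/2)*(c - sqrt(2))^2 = c^4 - 2*sqrt(2)*c^3 - c^3 + 5*c^2/4 + 2*sqrt(2)*c^2 - 2*c + 3*sqrt(2)*c/2 - 3/2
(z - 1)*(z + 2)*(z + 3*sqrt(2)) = z^3 + z^2 + 3*sqrt(2)*z^2 - 2*z + 3*sqrt(2)*z - 6*sqrt(2)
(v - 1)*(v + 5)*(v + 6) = v^3 + 10*v^2 + 19*v - 30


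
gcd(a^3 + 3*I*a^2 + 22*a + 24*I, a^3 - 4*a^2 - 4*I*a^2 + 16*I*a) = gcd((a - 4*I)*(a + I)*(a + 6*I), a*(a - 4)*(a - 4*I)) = a - 4*I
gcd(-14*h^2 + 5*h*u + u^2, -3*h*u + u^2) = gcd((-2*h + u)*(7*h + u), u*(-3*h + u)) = 1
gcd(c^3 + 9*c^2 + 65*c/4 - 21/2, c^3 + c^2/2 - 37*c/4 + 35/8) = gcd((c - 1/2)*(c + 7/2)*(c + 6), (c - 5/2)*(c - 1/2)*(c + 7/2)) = c^2 + 3*c - 7/4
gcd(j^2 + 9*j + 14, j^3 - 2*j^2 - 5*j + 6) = j + 2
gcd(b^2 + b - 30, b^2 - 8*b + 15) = b - 5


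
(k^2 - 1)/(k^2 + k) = (k - 1)/k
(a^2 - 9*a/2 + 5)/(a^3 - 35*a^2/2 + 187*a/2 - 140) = (a - 2)/(a^2 - 15*a + 56)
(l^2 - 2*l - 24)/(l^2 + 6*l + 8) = (l - 6)/(l + 2)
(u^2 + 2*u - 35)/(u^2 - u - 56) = (u - 5)/(u - 8)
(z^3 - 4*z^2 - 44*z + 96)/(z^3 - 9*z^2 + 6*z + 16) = (z + 6)/(z + 1)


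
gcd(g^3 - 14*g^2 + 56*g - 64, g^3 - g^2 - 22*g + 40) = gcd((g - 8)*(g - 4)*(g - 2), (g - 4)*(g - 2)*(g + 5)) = g^2 - 6*g + 8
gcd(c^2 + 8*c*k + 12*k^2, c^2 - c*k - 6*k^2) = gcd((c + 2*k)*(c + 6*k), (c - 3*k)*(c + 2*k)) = c + 2*k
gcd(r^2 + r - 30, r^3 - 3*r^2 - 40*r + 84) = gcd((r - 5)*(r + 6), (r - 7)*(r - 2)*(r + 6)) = r + 6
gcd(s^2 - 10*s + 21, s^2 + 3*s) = 1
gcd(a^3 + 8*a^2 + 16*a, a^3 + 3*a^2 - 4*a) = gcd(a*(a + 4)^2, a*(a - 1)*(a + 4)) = a^2 + 4*a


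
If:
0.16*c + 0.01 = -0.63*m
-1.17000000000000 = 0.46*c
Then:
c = -2.54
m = 0.63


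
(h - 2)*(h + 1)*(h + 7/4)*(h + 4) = h^4 + 19*h^3/4 - 3*h^2/4 - 37*h/2 - 14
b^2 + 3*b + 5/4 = (b + 1/2)*(b + 5/2)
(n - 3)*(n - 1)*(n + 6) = n^3 + 2*n^2 - 21*n + 18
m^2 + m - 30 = (m - 5)*(m + 6)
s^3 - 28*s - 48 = (s - 6)*(s + 2)*(s + 4)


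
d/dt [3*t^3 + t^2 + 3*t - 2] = 9*t^2 + 2*t + 3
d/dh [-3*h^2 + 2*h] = 2 - 6*h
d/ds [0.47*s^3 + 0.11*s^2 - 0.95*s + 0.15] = 1.41*s^2 + 0.22*s - 0.95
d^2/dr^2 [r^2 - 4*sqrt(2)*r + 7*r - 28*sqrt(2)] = 2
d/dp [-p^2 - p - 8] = -2*p - 1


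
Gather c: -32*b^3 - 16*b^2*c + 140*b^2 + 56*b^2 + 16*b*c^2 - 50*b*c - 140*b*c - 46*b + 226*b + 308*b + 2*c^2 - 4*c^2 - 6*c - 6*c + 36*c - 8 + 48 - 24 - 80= -32*b^3 + 196*b^2 + 488*b + c^2*(16*b - 2) + c*(-16*b^2 - 190*b + 24) - 64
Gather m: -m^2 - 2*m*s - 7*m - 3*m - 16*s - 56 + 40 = -m^2 + m*(-2*s - 10) - 16*s - 16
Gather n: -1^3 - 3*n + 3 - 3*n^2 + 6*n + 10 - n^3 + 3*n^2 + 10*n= -n^3 + 13*n + 12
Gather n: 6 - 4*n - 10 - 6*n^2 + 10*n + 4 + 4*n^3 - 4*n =4*n^3 - 6*n^2 + 2*n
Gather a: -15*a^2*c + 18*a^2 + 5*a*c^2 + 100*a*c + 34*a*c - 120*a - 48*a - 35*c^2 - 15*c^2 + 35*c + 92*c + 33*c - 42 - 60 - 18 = a^2*(18 - 15*c) + a*(5*c^2 + 134*c - 168) - 50*c^2 + 160*c - 120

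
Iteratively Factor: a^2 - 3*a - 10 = (a + 2)*(a - 5)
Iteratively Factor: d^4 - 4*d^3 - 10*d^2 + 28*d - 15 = (d - 1)*(d^3 - 3*d^2 - 13*d + 15) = (d - 5)*(d - 1)*(d^2 + 2*d - 3) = (d - 5)*(d - 1)*(d + 3)*(d - 1)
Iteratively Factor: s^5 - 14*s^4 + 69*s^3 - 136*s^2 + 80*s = (s - 4)*(s^4 - 10*s^3 + 29*s^2 - 20*s) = (s - 4)*(s - 1)*(s^3 - 9*s^2 + 20*s) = s*(s - 4)*(s - 1)*(s^2 - 9*s + 20) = s*(s - 4)^2*(s - 1)*(s - 5)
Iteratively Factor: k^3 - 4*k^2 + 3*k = (k - 3)*(k^2 - k) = k*(k - 3)*(k - 1)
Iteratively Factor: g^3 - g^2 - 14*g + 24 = (g - 2)*(g^2 + g - 12) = (g - 3)*(g - 2)*(g + 4)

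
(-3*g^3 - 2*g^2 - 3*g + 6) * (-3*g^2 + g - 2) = 9*g^5 + 3*g^4 + 13*g^3 - 17*g^2 + 12*g - 12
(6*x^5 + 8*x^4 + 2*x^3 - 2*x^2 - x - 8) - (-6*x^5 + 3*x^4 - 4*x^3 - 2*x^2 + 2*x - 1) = 12*x^5 + 5*x^4 + 6*x^3 - 3*x - 7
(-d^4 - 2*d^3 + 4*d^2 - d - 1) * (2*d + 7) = -2*d^5 - 11*d^4 - 6*d^3 + 26*d^2 - 9*d - 7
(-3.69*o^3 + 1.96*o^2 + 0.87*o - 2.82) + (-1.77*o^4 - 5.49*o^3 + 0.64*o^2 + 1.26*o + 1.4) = -1.77*o^4 - 9.18*o^3 + 2.6*o^2 + 2.13*o - 1.42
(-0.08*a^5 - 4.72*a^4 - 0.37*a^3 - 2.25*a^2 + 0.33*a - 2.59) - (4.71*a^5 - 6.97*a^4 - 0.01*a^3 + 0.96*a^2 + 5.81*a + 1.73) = -4.79*a^5 + 2.25*a^4 - 0.36*a^3 - 3.21*a^2 - 5.48*a - 4.32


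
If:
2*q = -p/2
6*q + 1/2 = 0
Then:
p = 1/3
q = -1/12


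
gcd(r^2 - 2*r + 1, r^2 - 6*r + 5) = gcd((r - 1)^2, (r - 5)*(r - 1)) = r - 1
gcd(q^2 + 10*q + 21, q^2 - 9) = q + 3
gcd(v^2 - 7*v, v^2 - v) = v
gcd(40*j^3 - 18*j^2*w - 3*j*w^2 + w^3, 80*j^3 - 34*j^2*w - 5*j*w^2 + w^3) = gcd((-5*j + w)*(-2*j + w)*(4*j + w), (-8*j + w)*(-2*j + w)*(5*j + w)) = -2*j + w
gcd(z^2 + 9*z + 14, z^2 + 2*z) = z + 2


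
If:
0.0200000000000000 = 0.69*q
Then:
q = 0.03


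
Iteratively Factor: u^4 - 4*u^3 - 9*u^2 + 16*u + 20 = (u - 2)*(u^3 - 2*u^2 - 13*u - 10) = (u - 2)*(u + 1)*(u^2 - 3*u - 10) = (u - 2)*(u + 1)*(u + 2)*(u - 5)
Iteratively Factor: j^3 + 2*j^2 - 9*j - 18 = (j - 3)*(j^2 + 5*j + 6) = (j - 3)*(j + 2)*(j + 3)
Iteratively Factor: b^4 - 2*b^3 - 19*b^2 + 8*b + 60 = (b + 3)*(b^3 - 5*b^2 - 4*b + 20) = (b - 2)*(b + 3)*(b^2 - 3*b - 10) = (b - 5)*(b - 2)*(b + 3)*(b + 2)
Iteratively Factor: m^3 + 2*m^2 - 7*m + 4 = (m - 1)*(m^2 + 3*m - 4) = (m - 1)^2*(m + 4)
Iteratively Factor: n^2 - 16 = (n + 4)*(n - 4)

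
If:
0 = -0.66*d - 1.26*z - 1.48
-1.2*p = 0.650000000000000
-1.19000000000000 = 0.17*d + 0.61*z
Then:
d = 3.17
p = -0.54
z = -2.83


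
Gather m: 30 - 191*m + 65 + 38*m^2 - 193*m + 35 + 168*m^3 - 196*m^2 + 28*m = 168*m^3 - 158*m^2 - 356*m + 130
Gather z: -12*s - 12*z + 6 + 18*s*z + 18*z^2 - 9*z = -12*s + 18*z^2 + z*(18*s - 21) + 6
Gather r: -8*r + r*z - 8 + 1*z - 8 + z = r*(z - 8) + 2*z - 16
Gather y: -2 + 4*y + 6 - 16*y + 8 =12 - 12*y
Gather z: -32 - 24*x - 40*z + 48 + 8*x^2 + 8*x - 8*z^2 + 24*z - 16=8*x^2 - 16*x - 8*z^2 - 16*z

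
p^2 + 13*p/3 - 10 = (p - 5/3)*(p + 6)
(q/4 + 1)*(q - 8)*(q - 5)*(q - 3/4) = q^4/4 - 39*q^3/16 - 21*q^2/16 + 169*q/4 - 30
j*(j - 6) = j^2 - 6*j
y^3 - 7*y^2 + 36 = (y - 6)*(y - 3)*(y + 2)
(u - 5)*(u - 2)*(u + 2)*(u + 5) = u^4 - 29*u^2 + 100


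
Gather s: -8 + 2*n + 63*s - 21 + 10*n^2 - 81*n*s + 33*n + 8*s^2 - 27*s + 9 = 10*n^2 + 35*n + 8*s^2 + s*(36 - 81*n) - 20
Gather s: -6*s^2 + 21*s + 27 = -6*s^2 + 21*s + 27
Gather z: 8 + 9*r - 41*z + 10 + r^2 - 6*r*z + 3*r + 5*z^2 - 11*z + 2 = r^2 + 12*r + 5*z^2 + z*(-6*r - 52) + 20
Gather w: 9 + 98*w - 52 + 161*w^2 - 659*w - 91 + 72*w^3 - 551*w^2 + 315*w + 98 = 72*w^3 - 390*w^2 - 246*w - 36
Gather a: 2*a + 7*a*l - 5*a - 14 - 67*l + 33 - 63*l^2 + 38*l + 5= a*(7*l - 3) - 63*l^2 - 29*l + 24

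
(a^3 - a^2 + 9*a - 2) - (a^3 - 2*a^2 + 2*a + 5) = a^2 + 7*a - 7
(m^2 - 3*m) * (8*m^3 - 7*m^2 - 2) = 8*m^5 - 31*m^4 + 21*m^3 - 2*m^2 + 6*m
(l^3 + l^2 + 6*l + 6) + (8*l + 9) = l^3 + l^2 + 14*l + 15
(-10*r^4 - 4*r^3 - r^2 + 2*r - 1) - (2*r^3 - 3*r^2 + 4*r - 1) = -10*r^4 - 6*r^3 + 2*r^2 - 2*r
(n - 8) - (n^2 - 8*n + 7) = -n^2 + 9*n - 15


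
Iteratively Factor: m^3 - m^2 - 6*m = (m + 2)*(m^2 - 3*m) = (m - 3)*(m + 2)*(m)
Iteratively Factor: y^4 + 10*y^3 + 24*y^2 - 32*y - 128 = (y + 4)*(y^3 + 6*y^2 - 32) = (y + 4)^2*(y^2 + 2*y - 8) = (y + 4)^3*(y - 2)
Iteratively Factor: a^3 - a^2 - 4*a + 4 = (a - 1)*(a^2 - 4) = (a - 1)*(a + 2)*(a - 2)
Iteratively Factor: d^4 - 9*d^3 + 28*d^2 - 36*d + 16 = (d - 2)*(d^3 - 7*d^2 + 14*d - 8) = (d - 2)*(d - 1)*(d^2 - 6*d + 8) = (d - 4)*(d - 2)*(d - 1)*(d - 2)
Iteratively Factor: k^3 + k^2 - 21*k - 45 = (k - 5)*(k^2 + 6*k + 9) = (k - 5)*(k + 3)*(k + 3)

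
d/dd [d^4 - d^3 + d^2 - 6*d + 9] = 4*d^3 - 3*d^2 + 2*d - 6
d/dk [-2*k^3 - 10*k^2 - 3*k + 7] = -6*k^2 - 20*k - 3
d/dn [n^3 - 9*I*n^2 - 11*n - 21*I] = 3*n^2 - 18*I*n - 11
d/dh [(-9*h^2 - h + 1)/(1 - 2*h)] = (18*h^2 - 18*h + 1)/(4*h^2 - 4*h + 1)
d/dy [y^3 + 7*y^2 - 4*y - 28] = 3*y^2 + 14*y - 4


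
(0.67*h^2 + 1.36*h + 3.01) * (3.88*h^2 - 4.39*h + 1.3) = 2.5996*h^4 + 2.3355*h^3 + 6.5794*h^2 - 11.4459*h + 3.913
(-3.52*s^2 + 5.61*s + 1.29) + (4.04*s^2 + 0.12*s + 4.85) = 0.52*s^2 + 5.73*s + 6.14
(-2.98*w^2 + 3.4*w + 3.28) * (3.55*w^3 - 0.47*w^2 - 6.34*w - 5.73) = -10.579*w^5 + 13.4706*w^4 + 28.9392*w^3 - 6.02219999999999*w^2 - 40.2772*w - 18.7944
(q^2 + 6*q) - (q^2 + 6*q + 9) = -9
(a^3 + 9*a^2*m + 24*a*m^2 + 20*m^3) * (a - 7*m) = a^4 + 2*a^3*m - 39*a^2*m^2 - 148*a*m^3 - 140*m^4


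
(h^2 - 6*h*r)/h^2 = (h - 6*r)/h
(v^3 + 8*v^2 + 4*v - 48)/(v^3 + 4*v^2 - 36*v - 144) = (v - 2)/(v - 6)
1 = 1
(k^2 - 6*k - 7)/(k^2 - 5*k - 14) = (k + 1)/(k + 2)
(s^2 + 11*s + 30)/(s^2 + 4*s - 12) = (s + 5)/(s - 2)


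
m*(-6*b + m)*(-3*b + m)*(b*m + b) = 18*b^3*m^2 + 18*b^3*m - 9*b^2*m^3 - 9*b^2*m^2 + b*m^4 + b*m^3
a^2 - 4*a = a*(a - 4)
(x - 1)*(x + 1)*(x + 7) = x^3 + 7*x^2 - x - 7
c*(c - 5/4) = c^2 - 5*c/4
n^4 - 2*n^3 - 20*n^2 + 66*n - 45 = (n - 3)^2*(n - 1)*(n + 5)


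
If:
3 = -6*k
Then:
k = -1/2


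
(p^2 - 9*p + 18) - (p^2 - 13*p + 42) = 4*p - 24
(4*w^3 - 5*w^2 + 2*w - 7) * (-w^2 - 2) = -4*w^5 + 5*w^4 - 10*w^3 + 17*w^2 - 4*w + 14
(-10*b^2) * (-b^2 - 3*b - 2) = 10*b^4 + 30*b^3 + 20*b^2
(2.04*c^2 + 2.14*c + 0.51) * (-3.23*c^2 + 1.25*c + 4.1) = -6.5892*c^4 - 4.3622*c^3 + 9.3917*c^2 + 9.4115*c + 2.091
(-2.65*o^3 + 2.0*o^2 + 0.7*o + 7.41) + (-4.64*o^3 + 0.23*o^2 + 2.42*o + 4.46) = -7.29*o^3 + 2.23*o^2 + 3.12*o + 11.87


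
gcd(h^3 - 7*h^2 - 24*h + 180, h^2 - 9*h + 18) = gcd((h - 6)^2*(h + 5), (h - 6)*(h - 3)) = h - 6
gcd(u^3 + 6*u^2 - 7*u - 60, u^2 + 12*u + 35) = u + 5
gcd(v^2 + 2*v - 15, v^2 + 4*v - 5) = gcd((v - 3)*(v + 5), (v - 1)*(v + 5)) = v + 5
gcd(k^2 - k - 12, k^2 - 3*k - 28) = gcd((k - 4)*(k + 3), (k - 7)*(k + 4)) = 1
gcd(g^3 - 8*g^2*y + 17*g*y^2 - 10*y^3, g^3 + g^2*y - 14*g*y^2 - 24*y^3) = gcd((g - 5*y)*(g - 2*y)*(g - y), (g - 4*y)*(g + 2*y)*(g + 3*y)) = 1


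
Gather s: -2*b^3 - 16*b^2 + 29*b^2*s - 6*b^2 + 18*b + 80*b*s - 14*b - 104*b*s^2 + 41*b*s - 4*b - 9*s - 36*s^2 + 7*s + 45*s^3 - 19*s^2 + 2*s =-2*b^3 - 22*b^2 + 45*s^3 + s^2*(-104*b - 55) + s*(29*b^2 + 121*b)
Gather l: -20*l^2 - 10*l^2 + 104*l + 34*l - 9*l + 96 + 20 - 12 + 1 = -30*l^2 + 129*l + 105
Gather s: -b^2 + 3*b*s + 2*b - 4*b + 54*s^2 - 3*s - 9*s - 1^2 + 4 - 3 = -b^2 - 2*b + 54*s^2 + s*(3*b - 12)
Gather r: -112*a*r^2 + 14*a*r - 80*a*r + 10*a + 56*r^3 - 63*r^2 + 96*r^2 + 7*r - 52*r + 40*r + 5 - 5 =10*a + 56*r^3 + r^2*(33 - 112*a) + r*(-66*a - 5)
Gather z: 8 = 8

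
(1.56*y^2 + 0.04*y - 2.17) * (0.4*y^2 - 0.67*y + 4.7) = 0.624*y^4 - 1.0292*y^3 + 6.4372*y^2 + 1.6419*y - 10.199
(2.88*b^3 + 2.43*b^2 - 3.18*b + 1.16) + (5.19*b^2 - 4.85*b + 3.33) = 2.88*b^3 + 7.62*b^2 - 8.03*b + 4.49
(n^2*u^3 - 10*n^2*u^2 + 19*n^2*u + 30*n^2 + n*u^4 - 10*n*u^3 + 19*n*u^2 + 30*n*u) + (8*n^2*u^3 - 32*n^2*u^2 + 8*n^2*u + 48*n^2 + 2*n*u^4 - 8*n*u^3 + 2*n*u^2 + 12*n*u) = 9*n^2*u^3 - 42*n^2*u^2 + 27*n^2*u + 78*n^2 + 3*n*u^4 - 18*n*u^3 + 21*n*u^2 + 42*n*u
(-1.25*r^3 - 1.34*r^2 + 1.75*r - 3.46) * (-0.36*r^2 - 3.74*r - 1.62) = 0.45*r^5 + 5.1574*r^4 + 6.4066*r^3 - 3.1286*r^2 + 10.1054*r + 5.6052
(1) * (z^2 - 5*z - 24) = z^2 - 5*z - 24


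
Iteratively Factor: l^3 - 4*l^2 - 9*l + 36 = (l - 3)*(l^2 - l - 12) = (l - 3)*(l + 3)*(l - 4)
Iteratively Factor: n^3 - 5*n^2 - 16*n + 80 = (n + 4)*(n^2 - 9*n + 20) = (n - 5)*(n + 4)*(n - 4)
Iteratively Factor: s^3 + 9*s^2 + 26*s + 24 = (s + 3)*(s^2 + 6*s + 8) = (s + 3)*(s + 4)*(s + 2)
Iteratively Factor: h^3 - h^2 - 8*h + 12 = (h + 3)*(h^2 - 4*h + 4) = (h - 2)*(h + 3)*(h - 2)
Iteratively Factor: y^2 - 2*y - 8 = (y - 4)*(y + 2)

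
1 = 1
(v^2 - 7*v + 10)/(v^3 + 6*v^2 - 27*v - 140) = (v - 2)/(v^2 + 11*v + 28)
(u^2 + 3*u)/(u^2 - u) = (u + 3)/(u - 1)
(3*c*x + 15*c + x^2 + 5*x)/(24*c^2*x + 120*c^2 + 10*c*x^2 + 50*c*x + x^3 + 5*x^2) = (3*c + x)/(24*c^2 + 10*c*x + x^2)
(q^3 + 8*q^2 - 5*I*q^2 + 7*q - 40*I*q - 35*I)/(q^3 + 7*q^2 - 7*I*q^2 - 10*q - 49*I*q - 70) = (q + 1)/(q - 2*I)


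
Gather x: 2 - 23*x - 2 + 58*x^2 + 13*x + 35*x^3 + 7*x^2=35*x^3 + 65*x^2 - 10*x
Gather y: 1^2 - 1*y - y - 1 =-2*y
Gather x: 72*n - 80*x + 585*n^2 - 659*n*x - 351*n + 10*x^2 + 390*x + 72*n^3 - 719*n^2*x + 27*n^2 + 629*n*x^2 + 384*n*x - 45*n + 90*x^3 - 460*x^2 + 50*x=72*n^3 + 612*n^2 - 324*n + 90*x^3 + x^2*(629*n - 450) + x*(-719*n^2 - 275*n + 360)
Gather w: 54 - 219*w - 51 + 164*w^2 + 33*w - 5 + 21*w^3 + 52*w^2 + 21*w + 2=21*w^3 + 216*w^2 - 165*w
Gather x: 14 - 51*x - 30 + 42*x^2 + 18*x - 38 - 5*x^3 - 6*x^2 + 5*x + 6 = -5*x^3 + 36*x^2 - 28*x - 48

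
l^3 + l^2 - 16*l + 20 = (l - 2)^2*(l + 5)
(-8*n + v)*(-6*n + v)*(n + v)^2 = 48*n^4 + 82*n^3*v + 21*n^2*v^2 - 12*n*v^3 + v^4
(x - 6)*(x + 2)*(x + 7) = x^3 + 3*x^2 - 40*x - 84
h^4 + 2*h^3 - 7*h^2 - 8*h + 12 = (h - 2)*(h - 1)*(h + 2)*(h + 3)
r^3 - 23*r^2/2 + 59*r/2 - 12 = (r - 8)*(r - 3)*(r - 1/2)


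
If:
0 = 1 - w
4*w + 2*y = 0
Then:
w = 1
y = -2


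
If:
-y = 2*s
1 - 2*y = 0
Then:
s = -1/4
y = 1/2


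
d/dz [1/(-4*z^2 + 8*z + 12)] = (z - 1)/(2*(-z^2 + 2*z + 3)^2)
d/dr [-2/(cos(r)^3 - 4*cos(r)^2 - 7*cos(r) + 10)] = 2*(-3*cos(r)^2 + 8*cos(r) + 7)*sin(r)/(cos(r)^3 - 4*cos(r)^2 - 7*cos(r) + 10)^2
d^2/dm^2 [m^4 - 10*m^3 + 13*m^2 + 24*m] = 12*m^2 - 60*m + 26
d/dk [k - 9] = 1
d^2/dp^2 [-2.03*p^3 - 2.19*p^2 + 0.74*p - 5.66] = -12.18*p - 4.38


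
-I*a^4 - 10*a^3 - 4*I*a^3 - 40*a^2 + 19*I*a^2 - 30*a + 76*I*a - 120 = (a + 4)*(a - 6*I)*(a - 5*I)*(-I*a + 1)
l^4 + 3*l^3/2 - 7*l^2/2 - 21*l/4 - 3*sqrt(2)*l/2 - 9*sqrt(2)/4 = (l + 3/2)*(l - 3*sqrt(2)/2)*(l + sqrt(2)/2)*(l + sqrt(2))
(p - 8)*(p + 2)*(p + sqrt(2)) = p^3 - 6*p^2 + sqrt(2)*p^2 - 16*p - 6*sqrt(2)*p - 16*sqrt(2)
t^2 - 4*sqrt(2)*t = t*(t - 4*sqrt(2))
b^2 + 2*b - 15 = (b - 3)*(b + 5)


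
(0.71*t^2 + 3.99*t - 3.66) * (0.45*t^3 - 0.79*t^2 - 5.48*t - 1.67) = 0.3195*t^5 + 1.2346*t^4 - 8.6899*t^3 - 20.1595*t^2 + 13.3935*t + 6.1122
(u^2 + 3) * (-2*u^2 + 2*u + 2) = -2*u^4 + 2*u^3 - 4*u^2 + 6*u + 6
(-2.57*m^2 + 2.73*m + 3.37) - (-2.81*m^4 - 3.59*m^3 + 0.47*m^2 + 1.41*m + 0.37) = 2.81*m^4 + 3.59*m^3 - 3.04*m^2 + 1.32*m + 3.0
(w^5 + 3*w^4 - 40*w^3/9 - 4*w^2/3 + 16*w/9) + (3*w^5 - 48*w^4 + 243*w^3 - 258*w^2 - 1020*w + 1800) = 4*w^5 - 45*w^4 + 2147*w^3/9 - 778*w^2/3 - 9164*w/9 + 1800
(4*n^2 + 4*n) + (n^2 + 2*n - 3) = 5*n^2 + 6*n - 3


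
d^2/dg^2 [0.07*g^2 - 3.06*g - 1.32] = 0.140000000000000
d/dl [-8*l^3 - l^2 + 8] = 2*l*(-12*l - 1)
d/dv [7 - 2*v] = -2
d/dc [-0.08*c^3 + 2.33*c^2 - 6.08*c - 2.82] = -0.24*c^2 + 4.66*c - 6.08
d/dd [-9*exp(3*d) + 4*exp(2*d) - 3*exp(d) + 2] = (-27*exp(2*d) + 8*exp(d) - 3)*exp(d)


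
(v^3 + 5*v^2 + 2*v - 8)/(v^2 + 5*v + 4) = (v^2 + v - 2)/(v + 1)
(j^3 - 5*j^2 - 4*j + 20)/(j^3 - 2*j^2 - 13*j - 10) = (j - 2)/(j + 1)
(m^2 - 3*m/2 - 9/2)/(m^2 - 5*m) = (2*m^2 - 3*m - 9)/(2*m*(m - 5))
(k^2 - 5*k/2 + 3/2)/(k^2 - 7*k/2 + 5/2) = (2*k - 3)/(2*k - 5)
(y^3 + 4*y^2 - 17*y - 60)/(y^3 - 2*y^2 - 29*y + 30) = (y^2 - y - 12)/(y^2 - 7*y + 6)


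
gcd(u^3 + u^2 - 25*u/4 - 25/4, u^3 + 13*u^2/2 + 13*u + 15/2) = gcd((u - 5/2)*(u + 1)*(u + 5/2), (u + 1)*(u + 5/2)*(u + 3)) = u^2 + 7*u/2 + 5/2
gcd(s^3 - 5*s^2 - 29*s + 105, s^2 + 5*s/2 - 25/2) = s + 5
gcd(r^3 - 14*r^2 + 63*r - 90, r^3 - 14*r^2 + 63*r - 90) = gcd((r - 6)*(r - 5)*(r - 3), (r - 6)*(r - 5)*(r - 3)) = r^3 - 14*r^2 + 63*r - 90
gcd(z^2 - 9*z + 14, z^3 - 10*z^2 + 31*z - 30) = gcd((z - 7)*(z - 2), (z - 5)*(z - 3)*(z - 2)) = z - 2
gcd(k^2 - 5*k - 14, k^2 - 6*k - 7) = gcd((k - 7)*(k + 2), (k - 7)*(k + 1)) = k - 7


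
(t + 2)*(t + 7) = t^2 + 9*t + 14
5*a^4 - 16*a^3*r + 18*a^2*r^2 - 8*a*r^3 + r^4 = (-5*a + r)*(-a + r)^3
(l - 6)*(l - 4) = l^2 - 10*l + 24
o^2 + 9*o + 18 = (o + 3)*(o + 6)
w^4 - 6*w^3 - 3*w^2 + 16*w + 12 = (w - 6)*(w - 2)*(w + 1)^2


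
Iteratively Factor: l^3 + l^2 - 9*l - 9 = (l + 3)*(l^2 - 2*l - 3) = (l - 3)*(l + 3)*(l + 1)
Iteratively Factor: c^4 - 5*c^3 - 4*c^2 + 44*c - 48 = (c - 2)*(c^3 - 3*c^2 - 10*c + 24) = (c - 2)^2*(c^2 - c - 12) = (c - 2)^2*(c + 3)*(c - 4)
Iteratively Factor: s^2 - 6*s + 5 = (s - 1)*(s - 5)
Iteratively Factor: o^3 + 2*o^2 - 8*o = (o + 4)*(o^2 - 2*o) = o*(o + 4)*(o - 2)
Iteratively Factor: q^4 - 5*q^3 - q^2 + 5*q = (q - 5)*(q^3 - q) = (q - 5)*(q - 1)*(q^2 + q) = q*(q - 5)*(q - 1)*(q + 1)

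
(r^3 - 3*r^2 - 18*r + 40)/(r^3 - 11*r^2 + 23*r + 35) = (r^2 + 2*r - 8)/(r^2 - 6*r - 7)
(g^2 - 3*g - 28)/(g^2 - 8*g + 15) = (g^2 - 3*g - 28)/(g^2 - 8*g + 15)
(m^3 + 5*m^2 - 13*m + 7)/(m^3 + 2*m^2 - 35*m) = (m^2 - 2*m + 1)/(m*(m - 5))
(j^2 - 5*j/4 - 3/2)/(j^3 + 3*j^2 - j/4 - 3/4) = (4*j^2 - 5*j - 6)/(4*j^3 + 12*j^2 - j - 3)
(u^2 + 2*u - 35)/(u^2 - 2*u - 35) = (-u^2 - 2*u + 35)/(-u^2 + 2*u + 35)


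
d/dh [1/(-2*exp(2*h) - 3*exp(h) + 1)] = (4*exp(h) + 3)*exp(h)/(2*exp(2*h) + 3*exp(h) - 1)^2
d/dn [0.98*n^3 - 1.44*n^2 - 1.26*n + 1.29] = 2.94*n^2 - 2.88*n - 1.26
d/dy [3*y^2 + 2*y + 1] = 6*y + 2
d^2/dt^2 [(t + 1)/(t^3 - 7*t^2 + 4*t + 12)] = 2*(3*t^2 - 24*t + 52)/(t^6 - 24*t^5 + 228*t^4 - 1088*t^3 + 2736*t^2 - 3456*t + 1728)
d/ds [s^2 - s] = 2*s - 1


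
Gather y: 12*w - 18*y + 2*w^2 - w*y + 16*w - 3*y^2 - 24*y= 2*w^2 + 28*w - 3*y^2 + y*(-w - 42)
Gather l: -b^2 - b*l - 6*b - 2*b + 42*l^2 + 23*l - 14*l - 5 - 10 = -b^2 - 8*b + 42*l^2 + l*(9 - b) - 15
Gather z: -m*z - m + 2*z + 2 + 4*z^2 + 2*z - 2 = -m + 4*z^2 + z*(4 - m)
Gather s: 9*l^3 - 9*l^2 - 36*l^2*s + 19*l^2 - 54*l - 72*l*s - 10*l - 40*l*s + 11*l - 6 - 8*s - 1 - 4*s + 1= 9*l^3 + 10*l^2 - 53*l + s*(-36*l^2 - 112*l - 12) - 6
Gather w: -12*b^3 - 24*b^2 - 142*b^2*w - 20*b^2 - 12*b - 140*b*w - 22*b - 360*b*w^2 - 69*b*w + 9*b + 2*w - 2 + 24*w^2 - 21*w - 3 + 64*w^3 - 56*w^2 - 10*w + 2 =-12*b^3 - 44*b^2 - 25*b + 64*w^3 + w^2*(-360*b - 32) + w*(-142*b^2 - 209*b - 29) - 3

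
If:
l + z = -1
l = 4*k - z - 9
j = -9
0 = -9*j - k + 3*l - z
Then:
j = -9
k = 2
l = -20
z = 19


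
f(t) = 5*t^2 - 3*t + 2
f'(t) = 10*t - 3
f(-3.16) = 61.41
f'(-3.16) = -34.60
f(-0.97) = 9.61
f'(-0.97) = -12.70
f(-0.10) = 2.35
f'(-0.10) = -4.00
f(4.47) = 88.49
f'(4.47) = 41.70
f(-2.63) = 44.47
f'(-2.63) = -29.30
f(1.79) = 12.65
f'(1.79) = 14.90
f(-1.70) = 21.55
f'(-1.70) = -20.00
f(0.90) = 3.35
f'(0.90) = 6.00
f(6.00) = 164.00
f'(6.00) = 57.00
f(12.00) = 686.00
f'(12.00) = 117.00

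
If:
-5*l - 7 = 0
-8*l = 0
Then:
No Solution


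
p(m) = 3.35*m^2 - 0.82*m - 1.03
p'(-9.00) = -61.12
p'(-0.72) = -5.64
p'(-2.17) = -15.36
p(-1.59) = 8.74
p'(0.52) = 2.66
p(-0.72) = 1.30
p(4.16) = 53.53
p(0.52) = -0.55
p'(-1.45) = -10.54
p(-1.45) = 7.20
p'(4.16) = 27.05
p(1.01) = 1.56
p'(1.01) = 5.95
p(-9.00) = 277.70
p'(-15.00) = -101.32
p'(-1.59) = -11.47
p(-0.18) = -0.77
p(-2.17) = 16.52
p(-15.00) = 765.02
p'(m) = 6.7*m - 0.82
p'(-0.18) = -2.03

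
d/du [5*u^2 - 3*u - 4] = 10*u - 3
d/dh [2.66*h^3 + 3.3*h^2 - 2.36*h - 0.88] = 7.98*h^2 + 6.6*h - 2.36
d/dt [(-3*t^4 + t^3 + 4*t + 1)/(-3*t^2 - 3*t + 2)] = (18*t^5 + 24*t^4 - 30*t^3 + 18*t^2 + 6*t + 11)/(9*t^4 + 18*t^3 - 3*t^2 - 12*t + 4)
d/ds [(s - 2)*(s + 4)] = 2*s + 2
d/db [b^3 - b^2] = b*(3*b - 2)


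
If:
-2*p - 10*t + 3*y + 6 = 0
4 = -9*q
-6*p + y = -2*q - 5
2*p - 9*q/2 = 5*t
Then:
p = 31/36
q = -4/9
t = 67/90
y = 19/18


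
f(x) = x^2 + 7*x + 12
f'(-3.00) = 1.00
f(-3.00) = 0.00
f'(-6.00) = -5.00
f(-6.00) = 6.00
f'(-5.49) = -3.98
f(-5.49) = 3.71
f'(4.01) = 15.02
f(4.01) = 56.15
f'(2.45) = 11.90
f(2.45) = 35.15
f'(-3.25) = 0.50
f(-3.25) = -0.19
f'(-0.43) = 6.14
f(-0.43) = 9.17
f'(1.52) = 10.04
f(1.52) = 24.95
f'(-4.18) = -1.36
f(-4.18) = 0.21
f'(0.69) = 8.38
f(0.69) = 17.31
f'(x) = 2*x + 7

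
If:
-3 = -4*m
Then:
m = 3/4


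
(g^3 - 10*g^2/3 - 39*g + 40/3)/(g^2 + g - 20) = (3*g^2 - 25*g + 8)/(3*(g - 4))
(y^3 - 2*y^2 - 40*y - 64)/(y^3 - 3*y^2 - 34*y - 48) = (y + 4)/(y + 3)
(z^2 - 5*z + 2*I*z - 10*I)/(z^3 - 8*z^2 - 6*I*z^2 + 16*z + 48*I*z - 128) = (z - 5)/(z^2 - 8*z*(1 + I) + 64*I)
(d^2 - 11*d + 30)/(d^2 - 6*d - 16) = (-d^2 + 11*d - 30)/(-d^2 + 6*d + 16)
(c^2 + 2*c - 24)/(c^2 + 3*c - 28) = (c + 6)/(c + 7)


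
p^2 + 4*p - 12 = (p - 2)*(p + 6)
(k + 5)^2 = k^2 + 10*k + 25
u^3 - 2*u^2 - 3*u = u*(u - 3)*(u + 1)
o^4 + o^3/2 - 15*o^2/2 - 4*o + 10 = (o - 5/2)*(o - 1)*(o + 2)^2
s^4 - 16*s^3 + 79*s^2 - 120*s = s*(s - 8)*(s - 5)*(s - 3)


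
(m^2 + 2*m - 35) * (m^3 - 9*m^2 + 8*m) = m^5 - 7*m^4 - 45*m^3 + 331*m^2 - 280*m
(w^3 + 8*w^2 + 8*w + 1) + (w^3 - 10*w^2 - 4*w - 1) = 2*w^3 - 2*w^2 + 4*w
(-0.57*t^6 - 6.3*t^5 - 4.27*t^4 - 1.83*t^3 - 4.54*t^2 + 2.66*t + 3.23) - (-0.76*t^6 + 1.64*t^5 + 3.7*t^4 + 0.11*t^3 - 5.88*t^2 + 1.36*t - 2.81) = 0.19*t^6 - 7.94*t^5 - 7.97*t^4 - 1.94*t^3 + 1.34*t^2 + 1.3*t + 6.04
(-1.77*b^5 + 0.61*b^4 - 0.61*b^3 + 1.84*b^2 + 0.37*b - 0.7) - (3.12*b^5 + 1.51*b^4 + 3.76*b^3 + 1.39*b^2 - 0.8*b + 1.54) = -4.89*b^5 - 0.9*b^4 - 4.37*b^3 + 0.45*b^2 + 1.17*b - 2.24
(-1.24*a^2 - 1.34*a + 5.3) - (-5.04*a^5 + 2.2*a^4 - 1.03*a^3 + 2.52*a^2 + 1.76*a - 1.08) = 5.04*a^5 - 2.2*a^4 + 1.03*a^3 - 3.76*a^2 - 3.1*a + 6.38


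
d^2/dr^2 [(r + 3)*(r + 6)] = 2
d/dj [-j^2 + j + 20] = 1 - 2*j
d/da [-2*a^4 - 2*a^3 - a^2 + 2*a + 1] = -8*a^3 - 6*a^2 - 2*a + 2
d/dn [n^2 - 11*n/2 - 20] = 2*n - 11/2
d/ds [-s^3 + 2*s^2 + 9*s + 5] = -3*s^2 + 4*s + 9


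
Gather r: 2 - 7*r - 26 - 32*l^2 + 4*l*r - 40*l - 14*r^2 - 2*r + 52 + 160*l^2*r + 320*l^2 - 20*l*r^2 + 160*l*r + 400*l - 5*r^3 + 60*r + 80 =288*l^2 + 360*l - 5*r^3 + r^2*(-20*l - 14) + r*(160*l^2 + 164*l + 51) + 108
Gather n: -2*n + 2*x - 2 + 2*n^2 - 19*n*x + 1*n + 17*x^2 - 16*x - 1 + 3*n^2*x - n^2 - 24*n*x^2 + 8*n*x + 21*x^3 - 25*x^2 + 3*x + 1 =n^2*(3*x + 1) + n*(-24*x^2 - 11*x - 1) + 21*x^3 - 8*x^2 - 11*x - 2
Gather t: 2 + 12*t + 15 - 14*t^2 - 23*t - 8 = -14*t^2 - 11*t + 9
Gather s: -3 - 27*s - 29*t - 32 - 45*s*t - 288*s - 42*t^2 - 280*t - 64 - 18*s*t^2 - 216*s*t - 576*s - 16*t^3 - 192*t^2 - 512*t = s*(-18*t^2 - 261*t - 891) - 16*t^3 - 234*t^2 - 821*t - 99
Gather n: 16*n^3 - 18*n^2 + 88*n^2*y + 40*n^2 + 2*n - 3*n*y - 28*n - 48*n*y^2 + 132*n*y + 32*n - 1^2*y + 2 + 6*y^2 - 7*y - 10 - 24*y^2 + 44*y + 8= 16*n^3 + n^2*(88*y + 22) + n*(-48*y^2 + 129*y + 6) - 18*y^2 + 36*y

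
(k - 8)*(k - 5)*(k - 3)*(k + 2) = k^4 - 14*k^3 + 47*k^2 + 38*k - 240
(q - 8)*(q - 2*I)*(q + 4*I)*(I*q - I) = I*q^4 - 2*q^3 - 9*I*q^3 + 18*q^2 + 16*I*q^2 - 16*q - 72*I*q + 64*I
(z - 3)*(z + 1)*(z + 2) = z^3 - 7*z - 6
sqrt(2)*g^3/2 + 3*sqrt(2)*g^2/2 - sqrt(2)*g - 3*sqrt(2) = (g + 3)*(g - sqrt(2))*(sqrt(2)*g/2 + 1)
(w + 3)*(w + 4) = w^2 + 7*w + 12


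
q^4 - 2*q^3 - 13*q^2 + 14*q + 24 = (q - 4)*(q - 2)*(q + 1)*(q + 3)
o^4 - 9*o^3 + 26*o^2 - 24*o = o*(o - 4)*(o - 3)*(o - 2)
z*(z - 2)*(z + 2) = z^3 - 4*z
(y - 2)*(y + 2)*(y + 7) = y^3 + 7*y^2 - 4*y - 28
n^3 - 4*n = n*(n - 2)*(n + 2)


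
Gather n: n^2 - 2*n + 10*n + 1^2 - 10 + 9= n^2 + 8*n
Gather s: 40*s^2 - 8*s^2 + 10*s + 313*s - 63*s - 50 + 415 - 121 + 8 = 32*s^2 + 260*s + 252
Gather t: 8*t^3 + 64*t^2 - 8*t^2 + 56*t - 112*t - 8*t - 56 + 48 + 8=8*t^3 + 56*t^2 - 64*t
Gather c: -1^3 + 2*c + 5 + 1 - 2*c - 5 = 0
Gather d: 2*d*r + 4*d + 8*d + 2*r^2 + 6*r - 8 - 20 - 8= d*(2*r + 12) + 2*r^2 + 6*r - 36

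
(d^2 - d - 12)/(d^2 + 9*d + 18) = (d - 4)/(d + 6)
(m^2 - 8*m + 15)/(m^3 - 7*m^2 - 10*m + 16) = (m^2 - 8*m + 15)/(m^3 - 7*m^2 - 10*m + 16)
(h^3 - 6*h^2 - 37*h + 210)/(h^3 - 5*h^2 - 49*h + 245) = (h + 6)/(h + 7)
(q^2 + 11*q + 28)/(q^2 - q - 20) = (q + 7)/(q - 5)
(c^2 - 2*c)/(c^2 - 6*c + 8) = c/(c - 4)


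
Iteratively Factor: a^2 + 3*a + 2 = (a + 1)*(a + 2)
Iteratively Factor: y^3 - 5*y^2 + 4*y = (y - 1)*(y^2 - 4*y) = (y - 4)*(y - 1)*(y)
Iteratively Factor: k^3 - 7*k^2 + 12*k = (k)*(k^2 - 7*k + 12) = k*(k - 4)*(k - 3)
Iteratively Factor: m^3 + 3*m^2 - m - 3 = (m + 3)*(m^2 - 1) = (m - 1)*(m + 3)*(m + 1)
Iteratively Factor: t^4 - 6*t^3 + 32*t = (t)*(t^3 - 6*t^2 + 32) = t*(t - 4)*(t^2 - 2*t - 8) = t*(t - 4)*(t + 2)*(t - 4)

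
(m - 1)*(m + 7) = m^2 + 6*m - 7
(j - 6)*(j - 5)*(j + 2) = j^3 - 9*j^2 + 8*j + 60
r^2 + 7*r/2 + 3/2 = (r + 1/2)*(r + 3)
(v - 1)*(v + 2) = v^2 + v - 2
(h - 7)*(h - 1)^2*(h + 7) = h^4 - 2*h^3 - 48*h^2 + 98*h - 49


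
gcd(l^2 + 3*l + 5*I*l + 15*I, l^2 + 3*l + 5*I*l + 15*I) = l^2 + l*(3 + 5*I) + 15*I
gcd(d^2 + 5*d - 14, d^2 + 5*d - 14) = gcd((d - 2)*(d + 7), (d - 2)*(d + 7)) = d^2 + 5*d - 14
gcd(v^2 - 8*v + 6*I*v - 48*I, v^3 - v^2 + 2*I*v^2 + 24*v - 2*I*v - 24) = v + 6*I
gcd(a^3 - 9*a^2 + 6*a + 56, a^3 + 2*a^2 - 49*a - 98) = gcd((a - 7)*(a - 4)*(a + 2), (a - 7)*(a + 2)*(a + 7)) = a^2 - 5*a - 14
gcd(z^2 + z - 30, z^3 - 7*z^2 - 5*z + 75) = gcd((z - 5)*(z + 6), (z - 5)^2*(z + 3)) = z - 5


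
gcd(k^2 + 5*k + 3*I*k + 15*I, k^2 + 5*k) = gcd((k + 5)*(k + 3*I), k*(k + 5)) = k + 5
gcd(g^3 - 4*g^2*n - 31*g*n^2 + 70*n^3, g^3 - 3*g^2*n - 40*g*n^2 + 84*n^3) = g^2 - 9*g*n + 14*n^2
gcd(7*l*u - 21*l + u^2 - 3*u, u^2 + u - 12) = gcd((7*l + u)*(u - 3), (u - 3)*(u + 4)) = u - 3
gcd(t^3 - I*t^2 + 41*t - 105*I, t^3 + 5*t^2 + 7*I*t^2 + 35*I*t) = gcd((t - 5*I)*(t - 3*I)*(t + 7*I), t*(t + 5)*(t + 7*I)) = t + 7*I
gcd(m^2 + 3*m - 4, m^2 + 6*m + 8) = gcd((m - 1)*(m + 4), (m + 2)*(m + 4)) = m + 4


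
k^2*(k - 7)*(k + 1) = k^4 - 6*k^3 - 7*k^2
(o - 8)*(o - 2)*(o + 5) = o^3 - 5*o^2 - 34*o + 80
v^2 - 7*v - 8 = (v - 8)*(v + 1)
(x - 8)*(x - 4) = x^2 - 12*x + 32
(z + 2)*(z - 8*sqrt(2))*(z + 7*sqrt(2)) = z^3 - sqrt(2)*z^2 + 2*z^2 - 112*z - 2*sqrt(2)*z - 224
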